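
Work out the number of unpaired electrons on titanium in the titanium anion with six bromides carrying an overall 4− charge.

2

Ligand charges: each bromide is −1. With an overall charge of −4 the titanium centre must be in the +2 oxidation state.
Titanium is a group-4 element; Ti(II) is therefore d².
In an octahedral field the d² configuration is t₂g²e_g⁰ (only one arrangement possible), giving 2 unpaired electrons.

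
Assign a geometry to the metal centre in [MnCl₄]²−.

tetrahedral

Summing ligand charges against the −2 overall charge gives an oxidation state of +2 for manganese.
Mn sits in group 7, so the d-electron count is 7 − 2 = 5.
With 4 monodentate ligands the coordination number is 4.
Chloride is a weak-field ligand.
A high-spin d⁵ ion has zero CFSE in either geometry, so four ligands adopt the sterically favoured tetrahedral geometry.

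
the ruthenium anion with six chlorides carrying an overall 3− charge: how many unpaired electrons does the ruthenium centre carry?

Ligand charges: each chloride is −1. With an overall charge of −3 the ruthenium centre must be in the +3 oxidation state.
Group 8 minus oxidation state 3 gives a d⁵ configuration.
The spin state decides the count: a 4d ion has a large Δₒ and is invariably low-spin.
An octahedral low-spin d⁵ ion is t₂g⁵e_g⁰, giving 1 unpaired electron.

1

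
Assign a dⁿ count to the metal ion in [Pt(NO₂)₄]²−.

Ligand charges: each nitro (N-bound nitrite) is −1. With an overall charge of −2 the platinum centre must be in the +2 oxidation state.
Group 10 minus oxidation state 2 gives a d⁸ configuration.

d⁸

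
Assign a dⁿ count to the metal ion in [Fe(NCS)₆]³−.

Ligand charges: each isothiocyanate is −1. With an overall charge of −3 the iron centre must be in the +3 oxidation state.
Iron is a group-8 element; Fe(III) is therefore d⁵.

d5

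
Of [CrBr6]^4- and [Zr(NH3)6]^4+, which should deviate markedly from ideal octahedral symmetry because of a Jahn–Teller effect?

[CrBr6]^4-

[CrBr6]^4-: Each bromide is −1; balancing the −4 overall charge requires Cr(II). Cr sits in group 6, so the d-electron count is 6 − 2 = 4. Bromide is a weak-field ligand for a first-row metal, so the complex is high-spin. The t₂g³e_g¹ (high-spin) configuration has an unevenly filled e_g set; the Jahn–Teller theorem predicts a tetragonal distortion (typically axial elongation) to lift the degeneracy.
[Zr(NH3)6]^4+: Ammonia is neutral; balancing the +4 overall charge requires Zr(IV). Zr sits in group 4, so the d-electron count is 4 − 4 = 0. The d⁰ configuration leaves the e_g set evenly filled (or empty) — no strong Jahn–Teller driving force.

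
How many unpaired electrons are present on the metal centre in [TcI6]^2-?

Ligand charges: each iodide is −1. With an overall charge of −2 the technetium centre must be in the +4 oxidation state.
Tc sits in group 7, so the d-electron count is 7 − 4 = 3.
In an octahedral field the d³ configuration is t₂g³e_g⁰ (only one arrangement possible), giving 3 unpaired electrons.

3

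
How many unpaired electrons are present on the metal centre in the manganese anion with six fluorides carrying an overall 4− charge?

Each fluoride is −1; balancing the −4 overall charge requires Mn(II).
Group 7 minus oxidation state 2 gives a d⁵ configuration.
The spin state decides the count: Fluoride is a weak-field ligand for a first-row metal, so the complex is high-spin.
An octahedral high-spin d⁵ ion is t₂g³e_g², giving 5 unpaired electrons.

5 unpaired electrons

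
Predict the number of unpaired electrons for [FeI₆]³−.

Summing ligand charges against the −3 overall charge gives an oxidation state of +3 for iron.
Fe sits in group 8, so the d-electron count is 8 − 3 = 5.
The spin state decides the count: Iodide is a weak-field ligand for a first-row metal, so the complex is high-spin.
An octahedral high-spin d⁵ ion is t₂g³e_g², giving 5 unpaired electrons.

5 unpaired electrons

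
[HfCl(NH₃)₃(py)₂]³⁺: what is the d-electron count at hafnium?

d0

Each chloride is −1; ammonia is neutral; pyridine is neutral; balancing the +3 overall charge requires Hf(IV).
Hafnium is a group-4 element; Hf(IV) is therefore d⁰.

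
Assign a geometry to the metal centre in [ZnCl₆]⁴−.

Each chloride is −1; balancing the −4 overall charge requires Zn(II).
Group 12 minus oxidation state 2 gives a d¹⁰ configuration.
Coordination number: 6.
Six donors around a single metal centre give an octahedral coordination sphere.

octahedral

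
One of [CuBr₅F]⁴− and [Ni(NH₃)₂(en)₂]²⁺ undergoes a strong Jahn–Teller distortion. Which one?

[CuBr₅F]⁴−

[CuBr₅F]⁴−: Each bromide is −1; each fluoride is −1; balancing the −4 overall charge requires Cu(II). Copper is a group-11 element; Cu(II) is therefore d⁹. The t₂g⁶e_g³ configuration has an unevenly filled e_g set; the Jahn–Teller theorem predicts a tetragonal distortion (typically axial elongation) to lift the degeneracy.
[Ni(NH₃)₂(en)₂]²⁺: Summing ligand charges against the +2 overall charge gives an oxidation state of +2 for nickel. Group 10 minus oxidation state 2 gives a d⁸ configuration. The d⁸ configuration leaves the e_g set evenly filled (or empty) — no strong Jahn–Teller driving force.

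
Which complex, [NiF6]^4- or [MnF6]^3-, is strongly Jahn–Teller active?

[MnF6]^3-

[NiF6]^4-: Summing ligand charges against the −4 overall charge gives an oxidation state of +2 for nickel. Ni sits in group 10, so the d-electron count is 10 − 2 = 8. The d⁸ configuration leaves the e_g set evenly filled (or empty) — no strong Jahn–Teller driving force.
[MnF6]^3-: Each fluoride is −1; balancing the −3 overall charge requires Mn(III). Group 7 minus oxidation state 3 gives a d⁴ configuration. Fluoride is a weak-field ligand for a first-row metal, so the complex is high-spin. The t₂g³e_g¹ (high-spin) configuration has an unevenly filled e_g set; the Jahn–Teller theorem predicts a tetragonal distortion (typically axial elongation) to lift the degeneracy.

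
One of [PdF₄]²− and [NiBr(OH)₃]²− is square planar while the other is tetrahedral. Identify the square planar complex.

For [PdF₄]²−: Each fluoride is −1; balancing the −2 overall charge requires Pd(II). Pd sits in group 10, so the d-electron count is 10 − 2 = 8. A 4d d⁸ ion has a large crystal-field splitting; square planar leaves the high-energy d_{x²−y²} orbital empty and maximises CFSE. → square planar.
For [NiBr(OH)₃]²−: Each bromide is −1; each hydroxide is −1; balancing the −2 overall charge requires Ni(II). Ni sits in group 10, so the d-electron count is 10 − 2 = 8. Bromide and hydroxide are weak-field ligands. With weak-field ligands the CFSE gain from square planar is small, so a 3d d⁸ ion takes the sterically preferred tetrahedral geometry. → tetrahedral.

[PdF₄]²−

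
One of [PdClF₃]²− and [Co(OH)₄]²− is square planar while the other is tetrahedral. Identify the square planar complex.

For [PdClF₃]²−: Summing ligand charges against the −2 overall charge gives an oxidation state of +2 for palladium. Palladium is a group-10 element; Pd(II) is therefore d⁸. A 4d d⁸ ion has a large crystal-field splitting; square planar leaves the high-energy d_{x²−y²} orbital empty and maximises CFSE. → square planar.
For [Co(OH)₄]²−: Each hydroxide is −1; balancing the −2 overall charge requires Co(II). Group 9 minus oxidation state 2 gives a d⁷ configuration. For a high-spin 3d d⁷ ion with weak-field ligands the small Δₜ gives little square-planar CFSE advantage, so four ligands adopt the sterically favoured tetrahedral geometry. → tetrahedral.

[PdClF₃]²−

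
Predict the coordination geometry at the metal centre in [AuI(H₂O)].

Summing ligand charges against the 0 overall charge gives an oxidation state of +1 for gold.
Au sits in group 11, so the d-electron count is 11 − 1 = 10.
Coordination number: 2.
A d¹⁰ ion with only two ligands adopts a linear arrangement (sp hybridisation; no CFSE preference).

linear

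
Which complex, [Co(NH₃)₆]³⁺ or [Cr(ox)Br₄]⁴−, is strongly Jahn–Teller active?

[Co(NH₃)₆]³⁺: Ammonia is neutral; balancing the +3 overall charge requires Co(III). Co sits in group 9, so the d-electron count is 9 − 3 = 6. Co(III) has an exceptionally large octahedral splitting and is low-spin with essentially every ligand except fluoride. The d⁶ configuration leaves the e_g set evenly filled (or empty) — no strong Jahn–Teller driving force.
[Cr(ox)Br₄]⁴−: Ligand charges: each oxalate is −2; each bromide is −1. With an overall charge of −4 the chromium centre must be in the +2 oxidation state. Chromium is a group-6 element; Cr(II) is therefore d⁴. Bromide and oxalate are weak-field ligands for a first-row metal, so the complex is high-spin. The t₂g³e_g¹ (high-spin) configuration has an unevenly filled e_g set; the Jahn–Teller theorem predicts a tetragonal distortion (typically axial elongation) to lift the degeneracy.

[Cr(ox)Br₄]⁴−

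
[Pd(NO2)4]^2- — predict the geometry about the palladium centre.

Each nitro (N-bound nitrite) is −1; balancing the −2 overall charge requires Pd(II).
Group 10 minus oxidation state 2 gives a d⁸ configuration.
Coordination number: 4.
A 4d d⁸ ion has a large crystal-field splitting; square planar leaves the high-energy d_{x²−y²} orbital empty and maximises CFSE.

square planar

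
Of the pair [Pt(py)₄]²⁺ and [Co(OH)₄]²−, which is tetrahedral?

[Co(OH)₄]²−

For [Pt(py)₄]²⁺: Summing ligand charges against the +2 overall charge gives an oxidation state of +2 for platinum. Platinum is a group-10 element; Pt(II) is therefore d⁸. A 5d d⁸ ion has a large crystal-field splitting; square planar leaves the high-energy d_{x²−y²} orbital empty and maximises CFSE. → square planar.
For [Co(OH)₄]²−: Summing ligand charges against the −2 overall charge gives an oxidation state of +2 for cobalt. Cobalt is a group-9 element; Co(II) is therefore d⁷. For a high-spin 3d d⁷ ion with weak-field ligands the small Δₜ gives little square-planar CFSE advantage, so four ligands adopt the sterically favoured tetrahedral geometry. → tetrahedral.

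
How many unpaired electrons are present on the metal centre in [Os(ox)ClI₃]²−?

Summing ligand charges against the −2 overall charge gives an oxidation state of +4 for osmium.
Os sits in group 8, so the d-electron count is 8 − 4 = 4.
Counting donor atoms: 1×oxalate (bidentate) → 2 donors; 1×chloride (monodentate) → 1 donor; 3×iodide (monodentate) → 3 donors. Coordination number = 6.
The spin state decides the count: a 5d ion has a large Δₒ and is invariably low-spin.
An octahedral low-spin d⁴ ion is t₂g⁴e_g⁰, giving 2 unpaired electrons.

2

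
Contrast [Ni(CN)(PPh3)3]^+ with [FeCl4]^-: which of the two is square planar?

For [Ni(CN)(PPh3)3]^+: Each cyanide is −1; triphenylphosphine is neutral; balancing the +1 overall charge requires Ni(II). Nickel is a group-10 element; Ni(II) is therefore d⁸. Cyanide and triphenylphosphine are strong-field ligands (high in the spectrochemical series). A 3d d⁸ ion with strong-field ligands gains enough CFSE to favour square planar over tetrahedral. → square planar.
For [FeCl4]^-: Summing ligand charges against the −1 overall charge gives an oxidation state of +3 for iron. Fe sits in group 8, so the d-electron count is 8 − 3 = 5. A high-spin d⁵ ion has zero CFSE in either geometry, so four ligands adopt the sterically favoured tetrahedral geometry. → tetrahedral.

[Ni(CN)(PPh3)3]^+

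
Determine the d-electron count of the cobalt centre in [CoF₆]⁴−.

d7

Summing ligand charges against the −4 overall charge gives an oxidation state of +2 for cobalt.
Cobalt is a group-9 element; Co(II) is therefore d⁷.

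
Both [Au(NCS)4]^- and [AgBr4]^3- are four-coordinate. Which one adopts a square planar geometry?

[Au(NCS)4]^-

For [Au(NCS)4]^-: Each isothiocyanate is −1; balancing the −1 overall charge requires Au(III). Au sits in group 11, so the d-electron count is 11 − 3 = 8. A 5d d⁸ ion has a large crystal-field splitting; square planar leaves the high-energy d_{x²−y²} orbital empty and maximises CFSE. → square planar.
For [AgBr4]^3-: Each bromide is −1; balancing the −3 overall charge requires Ag(I). Ag sits in group 11, so the d-electron count is 11 − 1 = 10. A d¹⁰ ion has no crystal-field stabilisation preference between square planar and tetrahedral, so four ligands adopt the sterically favoured tetrahedral geometry. → tetrahedral.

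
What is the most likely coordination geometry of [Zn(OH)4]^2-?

Ligand charges: each hydroxide is −1. With an overall charge of −2 the zinc centre must be in the +2 oxidation state.
Zn sits in group 12, so the d-electron count is 12 − 2 = 10.
With 4 monodentate ligands the coordination number is 4.
A d¹⁰ ion has no crystal-field stabilisation preference between square planar and tetrahedral, so four ligands adopt the sterically favoured tetrahedral geometry.

tetrahedral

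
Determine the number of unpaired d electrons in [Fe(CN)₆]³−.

Ligand charges: each cyanide is −1. With an overall charge of −3 the iron centre must be in the +3 oxidation state.
Fe sits in group 8, so the d-electron count is 8 − 3 = 5.
The spin state decides the count: Cyanide is a strong-field ligand (high in the spectrochemical series) for a first-row metal, so the complex is low-spin.
An octahedral low-spin d⁵ ion is t₂g⁵e_g⁰, giving 1 unpaired electron.

1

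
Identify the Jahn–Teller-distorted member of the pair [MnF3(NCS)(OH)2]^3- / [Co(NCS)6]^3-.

[MnF3(NCS)(OH)2]^3-

[MnF3(NCS)(OH)2]^3-: Each fluoride is −1; each isothiocyanate is −1; each hydroxide is −1; balancing the −3 overall charge requires Mn(III). Manganese is a group-7 element; Mn(III) is therefore d⁴. Fluoride, hydroxide, and isothiocyanate are weak-field ligands for a first-row metal, so the complex is high-spin. The t₂g³e_g¹ (high-spin) configuration has an unevenly filled e_g set; the Jahn–Teller theorem predicts a tetragonal distortion (typically axial elongation) to lift the degeneracy.
[Co(NCS)6]^3-: Summing ligand charges against the −3 overall charge gives an oxidation state of +3 for cobalt. Co sits in group 9, so the d-electron count is 9 − 3 = 6. Co(III) has an exceptionally large octahedral splitting and is low-spin with essentially every ligand except fluoride. The d⁶ configuration leaves the e_g set evenly filled (or empty) — no strong Jahn–Teller driving force.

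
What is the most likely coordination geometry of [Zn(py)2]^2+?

Ligand charges: pyridine is neutral. With an overall charge of +2 the zinc centre must be in the +2 oxidation state.
Group 12 minus oxidation state 2 gives a d¹⁰ configuration.
With 2 monodentate ligands the coordination number is 2.
A d¹⁰ ion with only two ligands adopts a linear arrangement (sp hybridisation; no CFSE preference).

linear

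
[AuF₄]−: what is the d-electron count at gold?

Summing ligand charges against the −1 overall charge gives an oxidation state of +3 for gold.
Group 11 minus oxidation state 3 gives a d⁸ configuration.

d8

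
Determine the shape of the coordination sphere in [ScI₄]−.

Ligand charges: each iodide is −1. With an overall charge of −1 the scandium centre must be in the +3 oxidation state.
Group 3 minus oxidation state 3 gives a d⁰ configuration.
Coordination number: 4.
A d⁰ ion has no crystal-field stabilisation preference between square planar and tetrahedral, so four ligands adopt the sterically favoured tetrahedral geometry.

tetrahedral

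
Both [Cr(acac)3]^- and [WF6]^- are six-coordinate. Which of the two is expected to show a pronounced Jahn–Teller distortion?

[Cr(acac)3]^-: Summing ligand charges against the −1 overall charge gives an oxidation state of +2 for chromium. Chromium is a group-6 element; Cr(II) is therefore d⁴. Acetylacetonate is a weak-field ligand for a first-row metal, so the complex is high-spin. The t₂g³e_g¹ (high-spin) configuration has an unevenly filled e_g set; the Jahn–Teller theorem predicts a tetragonal distortion (typically axial elongation) to lift the degeneracy.
[WF6]^-: Ligand charges: each fluoride is −1. With an overall charge of −1 the tungsten centre must be in the +5 oxidation state. Tungsten is a group-6 element; W(V) is therefore d¹. The d¹ configuration leaves the e_g set evenly filled (or empty) — no strong Jahn–Teller driving force.

[Cr(acac)3]^-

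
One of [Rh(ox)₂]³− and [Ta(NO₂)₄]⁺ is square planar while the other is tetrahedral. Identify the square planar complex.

For [Rh(ox)₂]³−: Each oxalate is −2; balancing the −3 overall charge requires Rh(I). Group 9 minus oxidation state 1 gives a d⁸ configuration. A 4d d⁸ ion has a large crystal-field splitting; square planar leaves the high-energy d_{x²−y²} orbital empty and maximises CFSE. → square planar.
For [Ta(NO₂)₄]⁺: Ligand charges: each nitro (N-bound nitrite) is −1. With an overall charge of +1 the tantalum centre must be in the +5 oxidation state. Tantalum is a group-5 element; Ta(V) is therefore d⁰. A d⁰ ion has no crystal-field stabilisation preference between square planar and tetrahedral, so four ligands adopt the sterically favoured tetrahedral geometry. → tetrahedral.

[Rh(ox)₂]³−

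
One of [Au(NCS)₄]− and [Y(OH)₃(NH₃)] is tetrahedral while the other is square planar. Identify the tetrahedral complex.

For [Au(NCS)₄]−: Ligand charges: each isothiocyanate is −1. With an overall charge of −1 the gold centre must be in the +3 oxidation state. Group 11 minus oxidation state 3 gives a d⁸ configuration. A 5d d⁸ ion has a large crystal-field splitting; square planar leaves the high-energy d_{x²−y²} orbital empty and maximises CFSE. → square planar.
For [Y(OH)₃(NH₃)]: Summing ligand charges against the 0 overall charge gives an oxidation state of +3 for yttrium. Yttrium is a group-3 element; Y(III) is therefore d⁰. A d⁰ ion has no crystal-field stabilisation preference between square planar and tetrahedral, so four ligands adopt the sterically favoured tetrahedral geometry. → tetrahedral.

[Y(OH)₃(NH₃)]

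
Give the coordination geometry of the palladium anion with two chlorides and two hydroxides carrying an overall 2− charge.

square planar

Each chloride is −1; each hydroxide is −1; balancing the −2 overall charge requires Pd(II).
Pd sits in group 10, so the d-electron count is 10 − 2 = 8.
Coordination number: 4.
A 4d d⁸ ion has a large crystal-field splitting; square planar leaves the high-energy d_{x²−y²} orbital empty and maximises CFSE.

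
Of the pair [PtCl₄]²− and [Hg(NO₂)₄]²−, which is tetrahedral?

For [PtCl₄]²−: Summing ligand charges against the −2 overall charge gives an oxidation state of +2 for platinum. Pt sits in group 10, so the d-electron count is 10 − 2 = 8. A 5d d⁸ ion has a large crystal-field splitting; square planar leaves the high-energy d_{x²−y²} orbital empty and maximises CFSE. → square planar.
For [Hg(NO₂)₄]²−: Each nitro (N-bound nitrite) is −1; balancing the −2 overall charge requires Hg(II). Hg sits in group 12, so the d-electron count is 12 − 2 = 10. A d¹⁰ ion has no crystal-field stabilisation preference between square planar and tetrahedral, so four ligands adopt the sterically favoured tetrahedral geometry. → tetrahedral.

[Hg(NO₂)₄]²−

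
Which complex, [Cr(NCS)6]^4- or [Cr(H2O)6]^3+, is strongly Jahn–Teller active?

[Cr(NCS)6]^4-: Ligand charges: each isothiocyanate is −1. With an overall charge of −4 the chromium centre must be in the +2 oxidation state. Cr sits in group 6, so the d-electron count is 6 − 2 = 4. Isothiocyanate is a weak-field ligand for a first-row metal, so the complex is high-spin. The t₂g³e_g¹ (high-spin) configuration has an unevenly filled e_g set; the Jahn–Teller theorem predicts a tetragonal distortion (typically axial elongation) to lift the degeneracy.
[Cr(H2O)6]^3+: Summing ligand charges against the +3 overall charge gives an oxidation state of +3 for chromium. Group 6 minus oxidation state 3 gives a d³ configuration. The d³ configuration leaves the e_g set evenly filled (or empty) — no strong Jahn–Teller driving force.

[Cr(NCS)6]^4-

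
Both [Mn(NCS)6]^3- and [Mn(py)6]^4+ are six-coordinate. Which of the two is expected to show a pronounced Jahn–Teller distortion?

[Mn(NCS)6]^3-: Ligand charges: each isothiocyanate is −1. With an overall charge of −3 the manganese centre must be in the +3 oxidation state. Group 7 minus oxidation state 3 gives a d⁴ configuration. Isothiocyanate is a weak-field ligand for a first-row metal, so the complex is high-spin. The t₂g³e_g¹ (high-spin) configuration has an unevenly filled e_g set; the Jahn–Teller theorem predicts a tetragonal distortion (typically axial elongation) to lift the degeneracy.
[Mn(py)6]^4+: Summing ligand charges against the +4 overall charge gives an oxidation state of +4 for manganese. Group 7 minus oxidation state 4 gives a d³ configuration. The d³ configuration leaves the e_g set evenly filled (or empty) — no strong Jahn–Teller driving force.

[Mn(NCS)6]^3-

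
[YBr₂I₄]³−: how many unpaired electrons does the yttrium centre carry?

0

Summing ligand charges against the −3 overall charge gives an oxidation state of +3 for yttrium.
Y sits in group 3, so the d-electron count is 3 − 3 = 0.
In an octahedral field the d⁰ configuration is t₂g⁰e_g⁰, giving 0 unpaired electrons.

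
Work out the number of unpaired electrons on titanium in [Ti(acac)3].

1 unpaired electron

Summing ligand charges against the 0 overall charge gives an oxidation state of +3 for titanium.
Titanium is a group-4 element; Ti(III) is therefore d¹.
Counting donor atoms: 3×acetylacetonate (bidentate) → 6 donors. Coordination number = 6.
In an octahedral field the d¹ configuration is t₂g¹e_g⁰ (only one arrangement possible), giving 1 unpaired electron.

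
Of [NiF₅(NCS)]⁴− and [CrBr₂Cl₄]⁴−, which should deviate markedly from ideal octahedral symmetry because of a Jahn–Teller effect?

[NiF₅(NCS)]⁴−: Ligand charges: each fluoride is −1; each isothiocyanate is −1. With an overall charge of −4 the nickel centre must be in the +2 oxidation state. Group 10 minus oxidation state 2 gives a d⁸ configuration. The d⁸ configuration leaves the e_g set evenly filled (or empty) — no strong Jahn–Teller driving force.
[CrBr₂Cl₄]⁴−: Summing ligand charges against the −4 overall charge gives an oxidation state of +2 for chromium. Chromium is a group-6 element; Cr(II) is therefore d⁴. Bromide and chloride are weak-field ligands for a first-row metal, so the complex is high-spin. The t₂g³e_g¹ (high-spin) configuration has an unevenly filled e_g set; the Jahn–Teller theorem predicts a tetragonal distortion (typically axial elongation) to lift the degeneracy.

[CrBr₂Cl₄]⁴−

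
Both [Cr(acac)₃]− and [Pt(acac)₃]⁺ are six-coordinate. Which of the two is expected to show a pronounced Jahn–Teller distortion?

[Cr(acac)₃]−

[Cr(acac)₃]−: Ligand charges: each acetylacetonate is −1. With an overall charge of −1 the chromium centre must be in the +2 oxidation state. Cr sits in group 6, so the d-electron count is 6 − 2 = 4. Acetylacetonate is a weak-field ligand for a first-row metal, so the complex is high-spin. The t₂g³e_g¹ (high-spin) configuration has an unevenly filled e_g set; the Jahn–Teller theorem predicts a tetragonal distortion (typically axial elongation) to lift the degeneracy.
[Pt(acac)₃]⁺: Summing ligand charges against the +1 overall charge gives an oxidation state of +4 for platinum. Pt sits in group 10, so the d-electron count is 10 − 4 = 6. A 5d ion has a large Δₒ and is invariably low-spin. The d⁶ configuration leaves the e_g set evenly filled (or empty) — no strong Jahn–Teller driving force.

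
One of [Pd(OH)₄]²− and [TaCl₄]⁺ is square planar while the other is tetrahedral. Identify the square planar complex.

For [Pd(OH)₄]²−: Each hydroxide is −1; balancing the −2 overall charge requires Pd(II). Group 10 minus oxidation state 2 gives a d⁸ configuration. A 4d d⁸ ion has a large crystal-field splitting; square planar leaves the high-energy d_{x²−y²} orbital empty and maximises CFSE. → square planar.
For [TaCl₄]⁺: Ligand charges: each chloride is −1. With an overall charge of +1 the tantalum centre must be in the +5 oxidation state. Ta sits in group 5, so the d-electron count is 5 − 5 = 0. A d⁰ ion has no crystal-field stabilisation preference between square planar and tetrahedral, so four ligands adopt the sterically favoured tetrahedral geometry. → tetrahedral.

[Pd(OH)₄]²−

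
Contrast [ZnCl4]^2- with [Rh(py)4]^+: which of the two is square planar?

[Rh(py)4]^+

For [ZnCl4]^2-: Summing ligand charges against the −2 overall charge gives an oxidation state of +2 for zinc. Zn sits in group 12, so the d-electron count is 12 − 2 = 10. A d¹⁰ ion has no crystal-field stabilisation preference between square planar and tetrahedral, so four ligands adopt the sterically favoured tetrahedral geometry. → tetrahedral.
For [Rh(py)4]^+: Pyridine is neutral; balancing the +1 overall charge requires Rh(I). Rh sits in group 9, so the d-electron count is 9 − 1 = 8. A 4d d⁸ ion has a large crystal-field splitting; square planar leaves the high-energy d_{x²−y²} orbital empty and maximises CFSE. → square planar.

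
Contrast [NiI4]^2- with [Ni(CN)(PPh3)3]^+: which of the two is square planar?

For [NiI4]^2-: Each iodide is −1; balancing the −2 overall charge requires Ni(II). Ni sits in group 10, so the d-electron count is 10 − 2 = 8. Iodide is a weak-field ligand. With weak-field ligands the CFSE gain from square planar is small, so a 3d d⁸ ion takes the sterically preferred tetrahedral geometry. → tetrahedral.
For [Ni(CN)(PPh3)3]^+: Summing ligand charges against the +1 overall charge gives an oxidation state of +2 for nickel. Nickel is a group-10 element; Ni(II) is therefore d⁸. Cyanide and triphenylphosphine are strong-field ligands (high in the spectrochemical series). A 3d d⁸ ion with strong-field ligands gains enough CFSE to favour square planar over tetrahedral. → square planar.

[Ni(CN)(PPh3)3]^+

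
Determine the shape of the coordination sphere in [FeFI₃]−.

tetrahedral

Ligand charges: each fluoride is −1; each iodide is −1. With an overall charge of −1 the iron centre must be in the +3 oxidation state.
Group 8 minus oxidation state 3 gives a d⁵ configuration.
With 4 monodentate ligands the coordination number is 4.
Fluoride and iodide are weak-field ligands.
A high-spin d⁵ ion has zero CFSE in either geometry, so four ligands adopt the sterically favoured tetrahedral geometry.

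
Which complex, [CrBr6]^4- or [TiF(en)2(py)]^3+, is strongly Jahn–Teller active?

[CrBr6]^4-: Ligand charges: each bromide is −1. With an overall charge of −4 the chromium centre must be in the +2 oxidation state. Chromium is a group-6 element; Cr(II) is therefore d⁴. Bromide is a weak-field ligand for a first-row metal, so the complex is high-spin. The t₂g³e_g¹ (high-spin) configuration has an unevenly filled e_g set; the Jahn–Teller theorem predicts a tetragonal distortion (typically axial elongation) to lift the degeneracy.
[TiF(en)2(py)]^3+: Ligand charges: each fluoride is −1; ethylenediamine is neutral; pyridine is neutral. With an overall charge of +3 the titanium centre must be in the +4 oxidation state. Ti sits in group 4, so the d-electron count is 4 − 4 = 0. The d⁰ configuration leaves the e_g set evenly filled (or empty) — no strong Jahn–Teller driving force.

[CrBr6]^4-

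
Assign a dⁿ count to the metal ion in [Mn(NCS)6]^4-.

d5

Ligand charges: each isothiocyanate is −1. With an overall charge of −4 the manganese centre must be in the +2 oxidation state.
Manganese is a group-7 element; Mn(II) is therefore d⁵.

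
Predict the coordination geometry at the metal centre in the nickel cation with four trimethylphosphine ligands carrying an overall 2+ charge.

Ligand charges: trimethylphosphine is neutral. With an overall charge of +2 the nickel centre must be in the +2 oxidation state.
Group 10 minus oxidation state 2 gives a d⁸ configuration.
Coordination number: 4.
Trimethylphosphine is a strong-field ligand (high in the spectrochemical series).
A 3d d⁸ ion with strong-field ligands gains enough CFSE to favour square planar over tetrahedral.

square planar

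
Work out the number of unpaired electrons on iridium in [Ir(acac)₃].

0 unpaired electrons

Ligand charges: each acetylacetonate is −1. With an overall charge of 0 the iridium centre must be in the +3 oxidation state.
Group 9 minus oxidation state 3 gives a d⁶ configuration.
Counting donor atoms: 3×acetylacetonate (bidentate) → 6 donors. Coordination number = 6.
The spin state decides the count: a 5d ion has a large Δₒ and is invariably low-spin.
An octahedral low-spin d⁶ ion is t₂g⁶e_g⁰, giving 0 unpaired electrons.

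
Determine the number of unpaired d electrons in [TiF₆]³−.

Ligand charges: each fluoride is −1. With an overall charge of −3 the titanium centre must be in the +3 oxidation state.
Group 4 minus oxidation state 3 gives a d¹ configuration.
In an octahedral field the d¹ configuration is t₂g¹e_g⁰ (only one arrangement possible), giving 1 unpaired electron.

1 unpaired electron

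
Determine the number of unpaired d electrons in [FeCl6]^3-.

Ligand charges: each chloride is −1. With an overall charge of −3 the iron centre must be in the +3 oxidation state.
Iron is a group-8 element; Fe(III) is therefore d⁵.
The spin state decides the count: Chloride is a weak-field ligand for a first-row metal, so the complex is high-spin.
An octahedral high-spin d⁵ ion is t₂g³e_g², giving 5 unpaired electrons.

5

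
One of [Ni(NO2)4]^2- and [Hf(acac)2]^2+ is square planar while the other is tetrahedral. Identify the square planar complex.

For [Ni(NO2)4]^2-: Each nitro (N-bound nitrite) is −1; balancing the −2 overall charge requires Ni(II). Group 10 minus oxidation state 2 gives a d⁸ configuration. Nitro (N-bound nitrite) is a strong-field ligand (high in the spectrochemical series). A 3d d⁸ ion with strong-field ligands gains enough CFSE to favour square planar over tetrahedral. → square planar.
For [Hf(acac)2]^2+: Ligand charges: each acetylacetonate is −1. With an overall charge of +2 the hafnium centre must be in the +4 oxidation state. Hafnium is a group-4 element; Hf(IV) is therefore d⁰. A d⁰ ion has no crystal-field stabilisation preference between square planar and tetrahedral, so four ligands adopt the sterically favoured tetrahedral geometry. → tetrahedral.

[Ni(NO2)4]^2-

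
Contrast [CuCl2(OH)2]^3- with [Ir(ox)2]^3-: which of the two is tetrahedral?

[CuCl2(OH)2]^3-

For [CuCl2(OH)2]^3-: Each chloride is −1; each hydroxide is −1; balancing the −3 overall charge requires Cu(I). Copper is a group-11 element; Cu(I) is therefore d¹⁰. A d¹⁰ ion has no crystal-field stabilisation preference between square planar and tetrahedral, so four ligands adopt the sterically favoured tetrahedral geometry. → tetrahedral.
For [Ir(ox)2]^3-: Summing ligand charges against the −3 overall charge gives an oxidation state of +1 for iridium. Iridium is a group-9 element; Ir(I) is therefore d⁸. A 5d d⁸ ion has a large crystal-field splitting; square planar leaves the high-energy d_{x²−y²} orbital empty and maximises CFSE. → square planar.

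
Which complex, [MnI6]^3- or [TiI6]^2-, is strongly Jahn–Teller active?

[MnI6]^3-

[MnI6]^3-: Each iodide is −1; balancing the −3 overall charge requires Mn(III). Group 7 minus oxidation state 3 gives a d⁴ configuration. Iodide is a weak-field ligand for a first-row metal, so the complex is high-spin. The t₂g³e_g¹ (high-spin) configuration has an unevenly filled e_g set; the Jahn–Teller theorem predicts a tetragonal distortion (typically axial elongation) to lift the degeneracy.
[TiI6]^2-: Ligand charges: each iodide is −1. With an overall charge of −2 the titanium centre must be in the +4 oxidation state. Ti sits in group 4, so the d-electron count is 4 − 4 = 0. The d⁰ configuration leaves the e_g set evenly filled (or empty) — no strong Jahn–Teller driving force.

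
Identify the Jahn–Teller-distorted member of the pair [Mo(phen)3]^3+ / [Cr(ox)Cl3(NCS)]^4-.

[Cr(ox)Cl3(NCS)]^4-

[Mo(phen)3]^3+: Ligand charges: 1,10-phenanthroline is neutral. With an overall charge of +3 the molybdenum centre must be in the +3 oxidation state. Group 6 minus oxidation state 3 gives a d³ configuration. The d³ configuration leaves the e_g set evenly filled (or empty) — no strong Jahn–Teller driving force.
[Cr(ox)Cl3(NCS)]^4-: Summing ligand charges against the −4 overall charge gives an oxidation state of +2 for chromium. Chromium is a group-6 element; Cr(II) is therefore d⁴. Chloride, isothiocyanate, and oxalate are weak-field ligands for a first-row metal, so the complex is high-spin. The t₂g³e_g¹ (high-spin) configuration has an unevenly filled e_g set; the Jahn–Teller theorem predicts a tetragonal distortion (typically axial elongation) to lift the degeneracy.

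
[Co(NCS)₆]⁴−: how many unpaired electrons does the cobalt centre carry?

3 unpaired electrons

Summing ligand charges against the −4 overall charge gives an oxidation state of +2 for cobalt.
Co sits in group 9, so the d-electron count is 9 − 2 = 7.
The spin state decides the count: Isothiocyanate is a weak-field ligand for a first-row metal, so the complex is high-spin.
An octahedral high-spin d⁷ ion is t₂g⁵e_g², giving 3 unpaired electrons.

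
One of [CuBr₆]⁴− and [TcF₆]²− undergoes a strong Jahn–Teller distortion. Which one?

[CuBr₆]⁴−

[CuBr₆]⁴−: Summing ligand charges against the −4 overall charge gives an oxidation state of +2 for copper. Cu sits in group 11, so the d-electron count is 11 − 2 = 9. The t₂g⁶e_g³ configuration has an unevenly filled e_g set; the Jahn–Teller theorem predicts a tetragonal distortion (typically axial elongation) to lift the degeneracy.
[TcF₆]²−: Each fluoride is −1; balancing the −2 overall charge requires Tc(IV). Technetium is a group-7 element; Tc(IV) is therefore d³. The d³ configuration leaves the e_g set evenly filled (or empty) — no strong Jahn–Teller driving force.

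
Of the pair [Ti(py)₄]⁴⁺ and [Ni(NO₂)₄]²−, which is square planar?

For [Ti(py)₄]⁴⁺: Summing ligand charges against the +4 overall charge gives an oxidation state of +4 for titanium. Ti sits in group 4, so the d-electron count is 4 − 4 = 0. A d⁰ ion has no crystal-field stabilisation preference between square planar and tetrahedral, so four ligands adopt the sterically favoured tetrahedral geometry. → tetrahedral.
For [Ni(NO₂)₄]²−: Summing ligand charges against the −2 overall charge gives an oxidation state of +2 for nickel. Nickel is a group-10 element; Ni(II) is therefore d⁸. Nitro (N-bound nitrite) is a strong-field ligand (high in the spectrochemical series). A 3d d⁸ ion with strong-field ligands gains enough CFSE to favour square planar over tetrahedral. → square planar.

[Ni(NO₂)₄]²−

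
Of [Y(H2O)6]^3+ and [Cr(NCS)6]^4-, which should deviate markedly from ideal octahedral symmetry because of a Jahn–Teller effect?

[Cr(NCS)6]^4-

[Y(H2O)6]^3+: Ligand charges: water is neutral. With an overall charge of +3 the yttrium centre must be in the +3 oxidation state. Yttrium is a group-3 element; Y(III) is therefore d⁰. The d⁰ configuration leaves the e_g set evenly filled (or empty) — no strong Jahn–Teller driving force.
[Cr(NCS)6]^4-: Ligand charges: each isothiocyanate is −1. With an overall charge of −4 the chromium centre must be in the +2 oxidation state. Chromium is a group-6 element; Cr(II) is therefore d⁴. Isothiocyanate is a weak-field ligand for a first-row metal, so the complex is high-spin. The t₂g³e_g¹ (high-spin) configuration has an unevenly filled e_g set; the Jahn–Teller theorem predicts a tetragonal distortion (typically axial elongation) to lift the degeneracy.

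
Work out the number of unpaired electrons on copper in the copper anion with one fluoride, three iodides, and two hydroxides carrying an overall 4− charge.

Ligand charges: each fluoride is −1; each iodide is −1; each hydroxide is −1. With an overall charge of −4 the copper centre must be in the +2 oxidation state.
Cu sits in group 11, so the d-electron count is 11 − 2 = 9.
In an octahedral field the d⁹ configuration is t₂g⁶e_g³ (only one arrangement possible), giving 1 unpaired electron.

1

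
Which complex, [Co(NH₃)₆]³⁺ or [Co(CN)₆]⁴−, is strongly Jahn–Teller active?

[Co(NH₃)₆]³⁺: Ammonia is neutral; balancing the +3 overall charge requires Co(III). Cobalt is a group-9 element; Co(III) is therefore d⁶. Co(III) has an exceptionally large octahedral splitting and is low-spin with essentially every ligand except fluoride. The d⁶ configuration leaves the e_g set evenly filled (or empty) — no strong Jahn–Teller driving force.
[Co(CN)₆]⁴−: Each cyanide is −1; balancing the −4 overall charge requires Co(II). Cobalt is a group-9 element; Co(II) is therefore d⁷. Cyanide is a strong-field ligand (high in the spectrochemical series) for a first-row metal, so the complex is low-spin. The t₂g⁶e_g¹ (low-spin) configuration has an unevenly filled e_g set; the Jahn–Teller theorem predicts a tetragonal distortion (typically axial elongation) to lift the degeneracy.

[Co(CN)₆]⁴−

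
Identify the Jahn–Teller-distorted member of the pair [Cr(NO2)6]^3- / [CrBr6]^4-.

[Cr(NO2)6]^3-: Each nitro (N-bound nitrite) is −1; balancing the −3 overall charge requires Cr(III). Cr sits in group 6, so the d-electron count is 6 − 3 = 3. The d³ configuration leaves the e_g set evenly filled (or empty) — no strong Jahn–Teller driving force.
[CrBr6]^4-: Each bromide is −1; balancing the −4 overall charge requires Cr(II). Group 6 minus oxidation state 2 gives a d⁴ configuration. Bromide is a weak-field ligand for a first-row metal, so the complex is high-spin. The t₂g³e_g¹ (high-spin) configuration has an unevenly filled e_g set; the Jahn–Teller theorem predicts a tetragonal distortion (typically axial elongation) to lift the degeneracy.

[CrBr6]^4-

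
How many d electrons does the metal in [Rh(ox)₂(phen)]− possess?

Summing ligand charges against the −1 overall charge gives an oxidation state of +3 for rhodium.
Rhodium is a group-9 element; Rh(III) is therefore d⁶.

d⁶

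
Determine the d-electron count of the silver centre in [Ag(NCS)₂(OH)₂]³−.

d10

Each isothiocyanate is −1; each hydroxide is −1; balancing the −3 overall charge requires Ag(I).
Ag sits in group 11, so the d-electron count is 11 − 1 = 10.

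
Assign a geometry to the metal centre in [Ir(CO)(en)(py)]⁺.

Ligand charges: carbonyl is neutral; ethylenediamine is neutral; pyridine is neutral. With an overall charge of +1 the iridium centre must be in the +1 oxidation state.
Group 9 minus oxidation state 1 gives a d⁸ configuration.
Counting donor atoms: 1×carbonyl (monodentate) → 1 donor; 1×ethylenediamine (bidentate) → 2 donors; 1×pyridine (monodentate) → 1 donor. Coordination number = 4.
A 5d d⁸ ion has a large crystal-field splitting; square planar leaves the high-energy d_{x²−y²} orbital empty and maximises CFSE.

square planar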